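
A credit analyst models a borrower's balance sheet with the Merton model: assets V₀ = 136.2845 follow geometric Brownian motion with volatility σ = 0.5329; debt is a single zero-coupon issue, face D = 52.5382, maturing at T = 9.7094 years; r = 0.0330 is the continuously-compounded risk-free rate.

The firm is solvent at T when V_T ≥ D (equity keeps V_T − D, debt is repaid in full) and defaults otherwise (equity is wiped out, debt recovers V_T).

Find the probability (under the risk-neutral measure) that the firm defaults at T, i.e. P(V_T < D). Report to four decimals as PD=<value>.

PD=0.5252

d₁ = [ln(V₀/D) + (r + σ²/2)T] / (σ√T)
   = [ln(136.2845/52.5382) + (0.0330 + 0.5·0.5329²)·9.7094] / (0.5329·√9.7094)
   = [0.953204 + 1.699060] / 1.660512 = 1.597257
d₂ = d₁ − σ√T = 1.597257 − 1.660512 = -0.063255
risk-neutral PD = N(−d₂) = N(0.063255) = 0.525218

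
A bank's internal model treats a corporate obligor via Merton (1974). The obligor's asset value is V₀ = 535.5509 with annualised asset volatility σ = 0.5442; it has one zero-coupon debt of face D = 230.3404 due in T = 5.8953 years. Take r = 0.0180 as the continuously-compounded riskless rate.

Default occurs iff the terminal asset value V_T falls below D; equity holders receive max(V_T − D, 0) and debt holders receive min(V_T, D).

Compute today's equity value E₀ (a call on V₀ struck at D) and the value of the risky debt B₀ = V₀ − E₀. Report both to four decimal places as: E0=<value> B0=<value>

d₁ = [ln(V₀/D) + (r + σ²/2)T] / (σ√T)
   = [ln(535.5509/230.3404) + (0.0180 + 0.5·0.5442²)·5.8953] / (0.5442·√5.8953)
   = [0.843738 + 0.979073] / 1.321331 = 1.379526
d₂ = d₁ − σ√T = 1.379526 − 1.321331 = 0.058196
N(d₁) = 0.916134,  N(d₂) = 0.523204,  e^(−rT) = 0.899321
E₀ = V₀·N(d₁) − D·e^(−rT)·N(d₂)
   = 535.5509·0.916134 − 230.3404·0.899321·0.523204 = 382.254650
B₀ = V₀ − E₀ = 535.5509 − 382.254650 = 153.296250

E0=382.2546 B0=153.2963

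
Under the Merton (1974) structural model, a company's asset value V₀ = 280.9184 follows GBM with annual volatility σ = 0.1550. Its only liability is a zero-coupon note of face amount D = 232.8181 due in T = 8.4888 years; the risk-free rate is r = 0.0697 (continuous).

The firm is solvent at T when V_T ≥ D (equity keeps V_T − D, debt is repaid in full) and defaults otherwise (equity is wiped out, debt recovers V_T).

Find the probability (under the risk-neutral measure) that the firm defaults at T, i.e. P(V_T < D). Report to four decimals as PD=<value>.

PD=0.0668

d₁ = [ln(V₀/D) + (r + σ²/2)T] / (σ√T)
   = [ln(280.9184/232.8181) + (0.0697 + 0.5·0.1550²)·8.4888] / (0.1550·√8.4888)
   = [0.187807 + 0.693641] / 0.451601 = 1.951829
d₂ = d₁ − σ√T = 1.951829 − 0.451601 = 1.500228
risk-neutral PD = N(−d₂) = N(-1.500228) = 0.066778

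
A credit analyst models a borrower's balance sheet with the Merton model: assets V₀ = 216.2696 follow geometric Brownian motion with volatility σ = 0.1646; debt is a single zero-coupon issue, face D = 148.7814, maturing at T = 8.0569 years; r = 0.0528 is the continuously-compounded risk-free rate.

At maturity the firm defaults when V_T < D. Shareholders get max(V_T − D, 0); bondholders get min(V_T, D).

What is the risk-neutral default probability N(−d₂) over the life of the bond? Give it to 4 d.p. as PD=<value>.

d₁ = [ln(V₀/D) + (r + σ²/2)T] / (σ√T)
   = [ln(216.2696/148.7814) + (0.0528 + 0.5·0.1646²)·8.0569] / (0.1646·√8.0569)
   = [0.374048 + 0.534548] / 0.467212 = 1.944718
d₂ = d₁ − σ√T = 1.944718 − 0.467212 = 1.477507
risk-neutral PD = N(−d₂) = N(-1.477507) = 0.069770

PD=0.0698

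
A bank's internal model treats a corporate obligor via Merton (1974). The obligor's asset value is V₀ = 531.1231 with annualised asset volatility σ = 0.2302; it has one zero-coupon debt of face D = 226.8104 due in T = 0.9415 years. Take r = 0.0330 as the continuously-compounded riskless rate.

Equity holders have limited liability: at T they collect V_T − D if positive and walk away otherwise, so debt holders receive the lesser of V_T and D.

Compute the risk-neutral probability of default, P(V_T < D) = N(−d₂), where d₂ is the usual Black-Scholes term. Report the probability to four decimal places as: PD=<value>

PD=0.0001

d₁ = [ln(V₀/D) + (r + σ²/2)T] / (σ√T)
   = [ln(531.1231/226.8104) + (0.0330 + 0.5·0.2302²)·0.9415] / (0.2302·√0.9415)
   = [0.850879 + 0.056016] / 0.223365 = 4.060144
d₂ = d₁ − σ√T = 4.060144 − 0.223365 = 3.836779
risk-neutral PD = N(−d₂) = N(-3.836779) = 0.000062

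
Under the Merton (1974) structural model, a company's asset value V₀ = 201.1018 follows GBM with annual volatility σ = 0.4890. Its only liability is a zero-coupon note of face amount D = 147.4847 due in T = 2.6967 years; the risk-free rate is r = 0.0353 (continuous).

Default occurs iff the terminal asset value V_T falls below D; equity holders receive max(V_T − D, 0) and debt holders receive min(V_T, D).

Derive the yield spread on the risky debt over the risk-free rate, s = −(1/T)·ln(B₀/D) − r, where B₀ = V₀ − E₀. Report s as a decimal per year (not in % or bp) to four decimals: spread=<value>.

spread=0.0760

d₁ = [ln(V₀/D) + (r + σ²/2)T] / (σ√T)
   = [ln(201.1018/147.4847) + (0.0353 + 0.5·0.4890²)·2.6967] / (0.4890·√2.6967)
   = [0.310087 + 0.417612] / 0.803018 = 0.906205
d₂ = d₁ − σ√T = 0.906205 − 0.803018 = 0.103188
N(d₁) = 0.817586,  N(d₂) = 0.541093,  e^(−rT) = 0.909197
E₀ = V₀·N(d₁) − D·e^(−rT)·N(d₂)
   = 201.1018·0.817586 − 147.4847·0.909197·0.541093 = 91.861517
B₀ = V₀ − E₀ = 201.1018 − 91.861517 = 109.240283
spread = −(1/T)·ln(B₀/D) − r = −(1/2.6967)·ln(109.240283/147.4847) − 0.0353 = 0.07601181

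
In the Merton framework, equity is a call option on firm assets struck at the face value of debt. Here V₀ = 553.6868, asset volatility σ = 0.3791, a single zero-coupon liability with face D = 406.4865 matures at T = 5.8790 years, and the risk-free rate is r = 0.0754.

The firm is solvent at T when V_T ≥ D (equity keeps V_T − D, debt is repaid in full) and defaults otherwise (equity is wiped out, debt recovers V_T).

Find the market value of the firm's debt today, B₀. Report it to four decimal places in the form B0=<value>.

d₁ = [ln(V₀/D) + (r + σ²/2)T] / (σ√T)
   = [ln(553.6868/406.4865) + (0.0754 + 0.5·0.3791²)·5.8790] / (0.3791·√5.8790)
   = [0.309048 + 0.865732] / 0.919190 = 1.278060
d₂ = d₁ − σ√T = 1.278060 − 0.919190 = 0.358870
N(d₁) = 0.899386,  N(d₂) = 0.640154,  e^(−rT) = 0.641930
E₀ = V₀·N(d₁) − D·e^(−rT)·N(d₂)
   = 553.6868·0.899386 − 406.4865·0.641930·0.640154 = 330.939123
B₀ = V₀ − E₀ = 553.6868 − 330.939123 = 222.747677

B0=222.7477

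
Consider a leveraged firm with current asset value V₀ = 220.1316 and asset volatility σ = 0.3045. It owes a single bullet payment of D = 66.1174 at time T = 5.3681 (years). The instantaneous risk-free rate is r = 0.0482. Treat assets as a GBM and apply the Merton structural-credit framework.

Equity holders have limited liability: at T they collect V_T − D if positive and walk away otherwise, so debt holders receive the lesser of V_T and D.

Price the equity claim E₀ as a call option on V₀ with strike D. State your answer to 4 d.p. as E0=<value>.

E0=169.5853

d₁ = [ln(V₀/D) + (r + σ²/2)T] / (σ√T)
   = [ln(220.1316/66.1174) + (0.0482 + 0.5·0.3045²)·5.3681] / (0.3045·√5.3681)
   = [1.202794 + 0.507608] / 0.705501 = 2.424379
d₂ = d₁ − σ√T = 2.424379 − 0.705501 = 1.718878
N(d₁) = 0.992333,  N(d₂) = 0.957182,  e^(−rT) = 0.772022
E₀ = V₀·N(d₁) − D·e^(−rT)·N(d₂)
   = 220.1316·0.992333 − 66.1174·0.772022·0.957182 = 169.585328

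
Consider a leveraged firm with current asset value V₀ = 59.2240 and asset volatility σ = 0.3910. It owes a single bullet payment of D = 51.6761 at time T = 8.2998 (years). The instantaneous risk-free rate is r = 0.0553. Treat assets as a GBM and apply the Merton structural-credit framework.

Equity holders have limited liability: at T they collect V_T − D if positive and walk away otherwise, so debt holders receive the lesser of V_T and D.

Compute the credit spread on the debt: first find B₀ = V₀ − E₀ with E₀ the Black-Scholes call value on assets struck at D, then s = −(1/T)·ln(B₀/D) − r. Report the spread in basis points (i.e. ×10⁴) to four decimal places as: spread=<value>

spread=370.1706

d₁ = [ln(V₀/D) + (r + σ²/2)T] / (σ√T)
   = [ln(59.2240/51.6761) + (0.0553 + 0.5·0.3910²)·8.2998] / (0.3910·√8.2998)
   = [0.136331 + 1.093420] / 1.126447 = 1.091709
d₂ = d₁ − σ√T = 1.091709 − 1.126447 = -0.034738
N(d₁) = 0.862519,  N(d₂) = 0.486144,  e^(−rT) = 0.631929
E₀ = V₀·N(d₁) − D·e^(−rT)·N(d₂)
   = 59.2240·0.862519 − 51.6761·0.631929·0.486144 = 35.206511
B₀ = V₀ − E₀ = 59.2240 − 35.206511 = 24.017489
spread = −(1/T)·ln(B₀/D) − r = −(1/8.2998)·ln(24.017489/51.6761) − 0.0553 = 0.03701706
in basis points: 0.03701706 × 10⁴ = 370.1706 bp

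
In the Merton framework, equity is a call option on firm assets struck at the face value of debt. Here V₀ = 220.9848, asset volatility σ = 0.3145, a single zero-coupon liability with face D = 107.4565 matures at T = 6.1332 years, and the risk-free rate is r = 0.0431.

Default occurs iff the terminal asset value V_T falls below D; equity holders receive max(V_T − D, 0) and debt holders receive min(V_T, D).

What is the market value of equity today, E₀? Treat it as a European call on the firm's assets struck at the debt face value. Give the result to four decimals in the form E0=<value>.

E0=143.3830

d₁ = [ln(V₀/D) + (r + σ²/2)T] / (σ√T)
   = [ln(220.9848/107.4565) + (0.0431 + 0.5·0.3145²)·6.1332] / (0.3145·√6.1332)
   = [0.721008 + 0.567659] / 0.778869 = 1.654537
d₂ = d₁ − σ√T = 1.654537 − 0.778869 = 0.875668
N(d₁) = 0.950991,  N(d₂) = 0.809395,  e^(−rT) = 0.767712
E₀ = V₀·N(d₁) − D·e^(−rT)·N(d₂)
   = 220.9848·0.950991 − 107.4565·0.767712·0.809395 = 143.382978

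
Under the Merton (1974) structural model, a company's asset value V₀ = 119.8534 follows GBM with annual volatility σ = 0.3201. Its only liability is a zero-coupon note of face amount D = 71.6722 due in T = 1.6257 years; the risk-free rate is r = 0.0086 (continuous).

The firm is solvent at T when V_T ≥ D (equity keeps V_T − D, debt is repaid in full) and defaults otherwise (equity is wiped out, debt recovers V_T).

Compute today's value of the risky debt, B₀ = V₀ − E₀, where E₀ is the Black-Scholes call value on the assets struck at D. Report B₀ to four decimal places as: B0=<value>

d₁ = [ln(V₀/D) + (r + σ²/2)T] / (σ√T)
   = [ln(119.8534/71.6722) + (0.0086 + 0.5·0.3201²)·1.6257] / (0.3201·√1.6257)
   = [0.514166 + 0.097269] / 0.408137 = 1.498113
d₂ = d₁ − σ√T = 1.498113 − 0.408137 = 1.089976
N(d₁) = 0.932948,  N(d₂) = 0.862138,  e^(−rT) = 0.986116
E₀ = V₀·N(d₁) − D·e^(−rT)·N(d₂)
   = 119.8534·0.932948 − 71.6722·0.986116·0.862138 = 50.883552
B₀ = V₀ − E₀ = 119.8534 − 50.883552 = 68.969848

B0=68.9698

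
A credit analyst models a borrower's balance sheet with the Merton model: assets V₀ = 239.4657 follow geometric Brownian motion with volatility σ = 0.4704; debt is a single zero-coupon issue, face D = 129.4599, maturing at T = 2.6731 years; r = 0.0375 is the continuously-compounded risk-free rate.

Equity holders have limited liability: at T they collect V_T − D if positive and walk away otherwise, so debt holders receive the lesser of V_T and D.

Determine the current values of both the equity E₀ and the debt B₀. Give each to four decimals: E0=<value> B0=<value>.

E0=134.0455 B0=105.4202

d₁ = [ln(V₀/D) + (r + σ²/2)T] / (σ√T)
   = [ln(239.4657/129.4599) + (0.0375 + 0.5·0.4704²)·2.6731] / (0.4704·√2.6731)
   = [0.615039 + 0.395988] / 0.769086 = 1.314582
d₂ = d₁ − σ√T = 1.314582 − 0.769086 = 0.545496
N(d₁) = 0.905675,  N(d₂) = 0.707294,  e^(−rT) = 0.904619
E₀ = V₀·N(d₁) − D·e^(−rT)·N(d₂)
   = 239.4657·0.905675 − 129.4599·0.904619·0.707294 = 134.045525
B₀ = V₀ − E₀ = 239.4657 − 134.045525 = 105.420175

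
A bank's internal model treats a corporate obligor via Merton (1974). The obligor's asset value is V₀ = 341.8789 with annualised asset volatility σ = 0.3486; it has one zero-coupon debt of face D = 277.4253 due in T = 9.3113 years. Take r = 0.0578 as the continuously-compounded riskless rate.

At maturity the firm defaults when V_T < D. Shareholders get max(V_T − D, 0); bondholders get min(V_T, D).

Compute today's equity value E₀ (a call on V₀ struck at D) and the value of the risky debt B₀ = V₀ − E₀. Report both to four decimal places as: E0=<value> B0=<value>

E0=212.8210 B0=129.0579

d₁ = [ln(V₀/D) + (r + σ²/2)T] / (σ√T)
   = [ln(341.8789/277.4253) + (0.0578 + 0.5·0.3486²)·9.3113] / (0.3486·√9.3113)
   = [0.208905 + 1.103957] / 1.063733 = 1.234203
d₂ = d₁ − σ√T = 1.234203 − 1.063733 = 0.170470
N(d₁) = 0.891436,  N(d₂) = 0.567680,  e^(−rT) = 0.583802
E₀ = V₀·N(d₁) − D·e^(−rT)·N(d₂)
   = 341.8789·0.891436 − 277.4253·0.583802·0.567680 = 212.821016
B₀ = V₀ − E₀ = 341.8789 − 212.821016 = 129.057884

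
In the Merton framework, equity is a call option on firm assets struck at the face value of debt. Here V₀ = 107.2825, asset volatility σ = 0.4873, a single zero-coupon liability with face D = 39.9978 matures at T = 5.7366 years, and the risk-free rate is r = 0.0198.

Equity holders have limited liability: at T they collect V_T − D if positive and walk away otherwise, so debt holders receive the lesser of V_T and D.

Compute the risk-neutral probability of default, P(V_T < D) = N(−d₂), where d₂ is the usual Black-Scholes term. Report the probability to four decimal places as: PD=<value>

PD=0.3598

d₁ = [ln(V₀/D) + (r + σ²/2)T] / (σ√T)
   = [ln(107.2825/39.9978) + (0.0198 + 0.5·0.4873²)·5.7366] / (0.4873·√5.7366)
   = [0.986641 + 0.794695] / 1.167142 = 1.526238
d₂ = d₁ − σ√T = 1.526238 − 1.167142 = 0.359096
risk-neutral PD = N(−d₂) = N(-0.359096) = 0.359762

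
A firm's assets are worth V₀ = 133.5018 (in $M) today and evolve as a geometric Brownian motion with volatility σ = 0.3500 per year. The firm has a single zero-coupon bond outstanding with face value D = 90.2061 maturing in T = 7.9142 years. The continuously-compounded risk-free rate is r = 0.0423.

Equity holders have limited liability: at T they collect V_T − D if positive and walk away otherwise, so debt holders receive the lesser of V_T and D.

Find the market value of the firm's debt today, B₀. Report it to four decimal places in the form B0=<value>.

B0=53.1248

d₁ = [ln(V₀/D) + (r + σ²/2)T] / (σ√T)
   = [ln(133.5018/90.2061) + (0.0423 + 0.5·0.3500²)·7.9142] / (0.3500·√7.9142)
   = [0.392018 + 0.819515] / 0.984627 = 1.230450
d₂ = d₁ − σ√T = 1.230450 − 0.984627 = 0.245823
N(d₁) = 0.890736,  N(d₂) = 0.597090,  e^(−rT) = 0.715502
E₀ = V₀·N(d₁) − D·e^(−rT)·N(d₂)
   = 133.5018·0.890736 − 90.2061·0.715502·0.597090 = 80.377005
B₀ = V₀ − E₀ = 133.5018 − 80.377005 = 53.124795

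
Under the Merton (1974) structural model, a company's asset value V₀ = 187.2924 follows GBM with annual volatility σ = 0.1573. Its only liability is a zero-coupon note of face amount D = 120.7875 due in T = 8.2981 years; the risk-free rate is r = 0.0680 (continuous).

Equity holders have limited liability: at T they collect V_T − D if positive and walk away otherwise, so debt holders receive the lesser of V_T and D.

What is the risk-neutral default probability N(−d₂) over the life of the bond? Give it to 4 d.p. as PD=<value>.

d₁ = [ln(V₀/D) + (r + σ²/2)T] / (σ√T)
   = [ln(187.2924/120.7875) + (0.0680 + 0.5·0.1573²)·8.2981] / (0.1573·√8.2981)
   = [0.438638 + 0.666932] / 0.453125 = 2.439879
d₂ = d₁ − σ√T = 2.439879 − 0.453125 = 1.986754
risk-neutral PD = N(−d₂) = N(-1.986754) = 0.023475

PD=0.0235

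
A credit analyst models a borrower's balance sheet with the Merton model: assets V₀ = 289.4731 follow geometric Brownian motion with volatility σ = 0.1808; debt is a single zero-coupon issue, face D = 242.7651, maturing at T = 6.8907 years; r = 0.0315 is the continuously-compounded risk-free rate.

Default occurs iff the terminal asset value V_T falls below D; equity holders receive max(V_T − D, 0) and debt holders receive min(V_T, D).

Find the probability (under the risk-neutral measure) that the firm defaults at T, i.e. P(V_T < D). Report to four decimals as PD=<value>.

d₁ = [ln(V₀/D) + (r + σ²/2)T] / (σ√T)
   = [ln(289.4731/242.7651) + (0.0315 + 0.5·0.1808²)·6.8907] / (0.1808·√6.8907)
   = [0.175968 + 0.329681] / 0.474603 = 1.065415
d₂ = d₁ − σ√T = 1.065415 − 0.474603 = 0.590813
risk-neutral PD = N(−d₂) = N(-0.590813) = 0.277323

PD=0.2773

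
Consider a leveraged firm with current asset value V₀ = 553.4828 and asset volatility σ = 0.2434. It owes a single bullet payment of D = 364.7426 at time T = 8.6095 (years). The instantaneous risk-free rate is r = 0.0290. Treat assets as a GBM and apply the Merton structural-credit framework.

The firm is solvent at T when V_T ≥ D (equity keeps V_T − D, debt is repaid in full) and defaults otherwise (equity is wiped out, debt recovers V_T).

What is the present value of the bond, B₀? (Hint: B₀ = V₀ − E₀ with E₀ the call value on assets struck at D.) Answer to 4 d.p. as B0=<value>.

B0=258.4497

d₁ = [ln(V₀/D) + (r + σ²/2)T] / (σ√T)
   = [ln(553.4828/364.7426) + (0.0290 + 0.5·0.2434²)·8.6095] / (0.2434·√8.6095)
   = [0.417039 + 0.504704] / 0.714183 = 1.290626
d₂ = d₁ − σ√T = 1.290626 − 0.714183 = 0.576443
N(d₁) = 0.901583,  N(d₂) = 0.717842,  e^(−rT) = 0.779054
E₀ = V₀·N(d₁) − D·e^(−rT)·N(d₂)
   = 553.4828·0.901583 − 364.7426·0.779054·0.717842 = 295.033138
B₀ = V₀ − E₀ = 553.4828 − 295.033138 = 258.449662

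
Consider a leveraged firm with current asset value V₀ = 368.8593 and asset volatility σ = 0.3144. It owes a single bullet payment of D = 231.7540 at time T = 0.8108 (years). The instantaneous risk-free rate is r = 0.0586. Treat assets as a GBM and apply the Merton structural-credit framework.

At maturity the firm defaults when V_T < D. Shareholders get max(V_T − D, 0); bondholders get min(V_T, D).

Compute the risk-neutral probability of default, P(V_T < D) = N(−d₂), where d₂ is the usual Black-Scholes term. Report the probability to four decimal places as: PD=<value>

PD=0.0477

d₁ = [ln(V₀/D) + (r + σ²/2)T] / (σ√T)
   = [ln(368.8593/231.7540) + (0.0586 + 0.5·0.3144²)·0.8108] / (0.3144·√0.8108)
   = [0.464739 + 0.087586] / 0.283100 = 1.950989
d₂ = d₁ − σ√T = 1.950989 − 0.283100 = 1.667889
risk-neutral PD = N(−d₂) = N(-1.667889) = 0.047669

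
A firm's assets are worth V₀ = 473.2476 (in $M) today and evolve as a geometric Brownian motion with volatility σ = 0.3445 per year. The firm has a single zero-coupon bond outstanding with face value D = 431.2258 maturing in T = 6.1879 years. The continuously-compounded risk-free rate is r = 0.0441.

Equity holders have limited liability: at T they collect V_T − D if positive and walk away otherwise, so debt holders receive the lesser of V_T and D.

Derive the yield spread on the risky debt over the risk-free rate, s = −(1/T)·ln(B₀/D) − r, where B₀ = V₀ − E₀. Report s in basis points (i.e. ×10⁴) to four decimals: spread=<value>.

d₁ = [ln(V₀/D) + (r + σ²/2)T] / (σ√T)
   = [ln(473.2476/431.2258) + (0.0441 + 0.5·0.3445²)·6.1879] / (0.3445·√6.1879)
   = [0.092987 + 0.640077] / 0.856961 = 0.855423
d₂ = d₁ − σ√T = 0.855423 − 0.856961 = -0.001537
N(d₁) = 0.803842,  N(d₂) = 0.499387,  e^(−rT) = 0.761179
E₀ = V₀·N(d₁) − D·e^(−rT)·N(d₂)
   = 473.2476·0.803842 − 431.2258·0.761179·0.499387 = 216.497340
B₀ = V₀ − E₀ = 473.2476 − 216.497340 = 256.750260
spread = −(1/T)·ln(B₀/D) − r = −(1/6.1879)·ln(256.750260/431.2258) − 0.0441 = 0.03969709
in basis points: 0.03969709 × 10⁴ = 396.9709 bp

spread=396.9709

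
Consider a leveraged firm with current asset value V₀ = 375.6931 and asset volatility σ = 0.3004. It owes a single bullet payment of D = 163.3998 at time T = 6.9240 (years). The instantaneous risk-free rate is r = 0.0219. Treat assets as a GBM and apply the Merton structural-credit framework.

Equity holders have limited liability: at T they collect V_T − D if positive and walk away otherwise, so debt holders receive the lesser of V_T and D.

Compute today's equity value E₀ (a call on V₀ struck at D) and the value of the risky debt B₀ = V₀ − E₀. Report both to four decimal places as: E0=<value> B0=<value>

d₁ = [ln(V₀/D) + (r + σ²/2)T] / (σ√T)
   = [ln(375.6931/163.3998) + (0.0219 + 0.5·0.3004²)·6.9240] / (0.3004·√6.9240)
   = [0.832573 + 0.464047] / 0.790457 = 1.640341
d₂ = d₁ − σ√T = 1.640341 − 0.790457 = 0.849884
N(d₁) = 0.949533,  N(d₂) = 0.802305,  e^(−rT) = 0.859301
E₀ = V₀·N(d₁) − D·e^(−rT)·N(d₂)
   = 375.6931·0.949533 − 163.3998·0.859301·0.802305 = 244.081548
B₀ = V₀ − E₀ = 375.6931 − 244.081548 = 131.611552

E0=244.0815 B0=131.6116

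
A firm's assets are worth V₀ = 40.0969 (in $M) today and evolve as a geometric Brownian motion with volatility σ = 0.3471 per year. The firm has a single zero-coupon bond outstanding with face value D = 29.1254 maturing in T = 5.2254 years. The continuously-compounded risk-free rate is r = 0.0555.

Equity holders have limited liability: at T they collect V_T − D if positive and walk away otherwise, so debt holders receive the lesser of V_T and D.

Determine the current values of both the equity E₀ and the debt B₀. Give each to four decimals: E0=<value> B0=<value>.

d₁ = [ln(V₀/D) + (r + σ²/2)T] / (σ√T)
   = [ln(40.0969/29.1254) + (0.0555 + 0.5·0.3471²)·5.2254] / (0.3471·√5.2254)
   = [0.319688 + 0.604784] / 0.793441 = 1.165143
d₂ = d₁ − σ√T = 1.165143 − 0.793441 = 0.371703
N(d₁) = 0.878020,  N(d₂) = 0.644943,  e^(−rT) = 0.748256
E₀ = V₀·N(d₁) − D·e^(−rT)·N(d₂)
   = 40.0969·0.878020 − 29.1254·0.748256·0.644943 = 21.150449
B₀ = V₀ − E₀ = 40.0969 − 21.150449 = 18.946451

E0=21.1504 B0=18.9465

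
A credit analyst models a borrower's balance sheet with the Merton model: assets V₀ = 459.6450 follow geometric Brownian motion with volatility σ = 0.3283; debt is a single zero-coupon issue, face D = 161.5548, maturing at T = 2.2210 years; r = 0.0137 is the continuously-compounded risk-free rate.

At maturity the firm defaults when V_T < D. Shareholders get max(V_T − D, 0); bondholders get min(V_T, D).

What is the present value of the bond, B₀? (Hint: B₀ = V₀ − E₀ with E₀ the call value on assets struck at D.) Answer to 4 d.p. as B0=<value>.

d₁ = [ln(V₀/D) + (r + σ²/2)T] / (σ√T)
   = [ln(459.6450/161.5548) + (0.0137 + 0.5·0.3283²)·2.2210] / (0.3283·√2.2210)
   = [1.045610 + 0.150118] / 0.489266 = 2.443922
d₂ = d₁ − σ√T = 2.443922 − 0.489266 = 1.954656
N(d₁) = 0.992736,  N(d₂) = 0.974688,  e^(−rT) = 0.970031
E₀ = V₀·N(d₁) − D·e^(−rT)·N(d₂)
   = 459.6450·0.992736 − 161.5548·0.970031·0.974688 = 303.559613
B₀ = V₀ − E₀ = 459.6450 − 303.559613 = 156.085387

B0=156.0854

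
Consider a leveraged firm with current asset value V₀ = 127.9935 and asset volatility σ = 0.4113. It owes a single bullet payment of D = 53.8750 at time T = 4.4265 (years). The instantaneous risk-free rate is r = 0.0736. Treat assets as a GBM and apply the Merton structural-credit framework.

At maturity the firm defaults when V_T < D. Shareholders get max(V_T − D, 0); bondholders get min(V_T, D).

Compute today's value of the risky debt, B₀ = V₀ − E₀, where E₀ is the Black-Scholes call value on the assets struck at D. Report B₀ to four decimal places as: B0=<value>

d₁ = [ln(V₀/D) + (r + σ²/2)T] / (σ√T)
   = [ln(127.9935/53.8750) + (0.0736 + 0.5·0.4113²)·4.4265] / (0.4113·√4.4265)
   = [0.865313 + 0.700201] / 0.865344 = 1.809122
d₂ = d₁ − σ√T = 1.809122 − 0.865344 = 0.943778
N(d₁) = 0.964784,  N(d₂) = 0.827358,  e^(−rT) = 0.721956
E₀ = V₀·N(d₁) − D·e^(−rT)·N(d₂)
   = 127.9935·0.964784 − 53.8750·0.721956·0.827358 = 91.305638
B₀ = V₀ − E₀ = 127.9935 − 91.305638 = 36.687862

B0=36.6879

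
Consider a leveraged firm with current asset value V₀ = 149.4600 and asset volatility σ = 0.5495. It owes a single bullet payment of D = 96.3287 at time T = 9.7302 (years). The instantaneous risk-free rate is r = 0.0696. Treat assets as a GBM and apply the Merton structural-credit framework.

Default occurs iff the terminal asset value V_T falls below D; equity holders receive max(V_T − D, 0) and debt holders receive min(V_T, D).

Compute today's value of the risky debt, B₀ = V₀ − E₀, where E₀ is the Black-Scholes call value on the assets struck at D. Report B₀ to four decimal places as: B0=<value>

B0=30.3050

d₁ = [ln(V₀/D) + (r + σ²/2)T] / (σ√T)
   = [ln(149.4600/96.3287) + (0.0696 + 0.5·0.5495²)·9.7302] / (0.5495·√9.7302)
   = [0.439262 + 2.146240] / 1.714070 = 1.508400
d₂ = d₁ − σ√T = 1.508400 − 1.714070 = -0.205671
N(d₁) = 0.934274,  N(d₂) = 0.418524,  e^(−rT) = 0.508026
E₀ = V₀·N(d₁) − D·e^(−rT)·N(d₂)
   = 149.4600·0.934274 − 96.3287·0.508026·0.418524 = 119.155037
B₀ = V₀ − E₀ = 149.4600 − 119.155037 = 30.304963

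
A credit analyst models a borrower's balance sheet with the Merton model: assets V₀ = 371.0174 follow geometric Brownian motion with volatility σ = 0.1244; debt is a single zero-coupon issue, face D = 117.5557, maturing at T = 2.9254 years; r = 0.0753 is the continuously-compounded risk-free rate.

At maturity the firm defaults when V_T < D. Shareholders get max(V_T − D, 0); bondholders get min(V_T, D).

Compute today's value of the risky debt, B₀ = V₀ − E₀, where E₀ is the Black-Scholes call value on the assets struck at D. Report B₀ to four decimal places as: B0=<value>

B0=94.3140

d₁ = [ln(V₀/D) + (r + σ²/2)T] / (σ√T)
   = [ln(371.0174/117.5557) + (0.0753 + 0.5·0.1244²)·2.9254] / (0.1244·√2.9254)
   = [1.149337 + 0.242918] / 0.212771 = 6.543435
d₂ = d₁ − σ√T = 6.543435 − 0.212771 = 6.330664
N(d₁) = 1.000000,  N(d₂) = 1.000000,  e^(−rT) = 0.802292
E₀ = V₀·N(d₁) − D·e^(−rT)·N(d₂)
   = 371.0174·1.000000 − 117.5557·0.802292·1.000000 = 276.703400
B₀ = V₀ − E₀ = 371.0174 − 276.703400 = 94.314000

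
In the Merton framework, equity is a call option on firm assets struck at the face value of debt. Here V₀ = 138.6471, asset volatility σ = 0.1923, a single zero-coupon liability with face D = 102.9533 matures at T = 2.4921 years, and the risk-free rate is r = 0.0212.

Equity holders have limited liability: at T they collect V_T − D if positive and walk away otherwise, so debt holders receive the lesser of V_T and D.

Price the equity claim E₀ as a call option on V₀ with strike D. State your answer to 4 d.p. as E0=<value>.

E0=43.1490

d₁ = [ln(V₀/D) + (r + σ²/2)T] / (σ√T)
   = [ln(138.6471/102.9533) + (0.0212 + 0.5·0.1923²)·2.4921] / (0.1923·√2.4921)
   = [0.297656 + 0.098911] / 0.303572 = 1.306335
d₂ = d₁ − σ√T = 1.306335 − 0.303572 = 1.002763
N(d₁) = 0.904281,  N(d₂) = 0.842012,  e^(−rT) = 0.948539
E₀ = V₀·N(d₁) − D·e^(−rT)·N(d₂)
   = 138.6471·0.904281 − 102.9533·0.948539·0.842012 = 43.149004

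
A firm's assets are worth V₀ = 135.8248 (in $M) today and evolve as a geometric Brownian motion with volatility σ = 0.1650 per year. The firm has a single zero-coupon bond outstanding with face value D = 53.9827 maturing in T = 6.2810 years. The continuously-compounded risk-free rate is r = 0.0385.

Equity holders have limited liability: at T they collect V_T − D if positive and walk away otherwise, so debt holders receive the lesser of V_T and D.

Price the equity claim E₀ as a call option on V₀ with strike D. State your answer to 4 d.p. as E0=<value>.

E0=93.4599

d₁ = [ln(V₀/D) + (r + σ²/2)T] / (σ√T)
   = [ln(135.8248/53.9827) + (0.0385 + 0.5·0.1650²)·6.2810] / (0.1650·√6.2810)
   = [0.922702 + 0.327319] / 0.413522 = 3.022866
d₂ = d₁ − σ√T = 3.022866 − 0.413522 = 2.609344
N(d₁) = 0.998748,  N(d₂) = 0.995464,  e^(−rT) = 0.785199
E₀ = V₀·N(d₁) − D·e^(−rT)·N(d₂)
   = 135.8248·0.998748 − 53.9827·0.785199·0.995464 = 93.459867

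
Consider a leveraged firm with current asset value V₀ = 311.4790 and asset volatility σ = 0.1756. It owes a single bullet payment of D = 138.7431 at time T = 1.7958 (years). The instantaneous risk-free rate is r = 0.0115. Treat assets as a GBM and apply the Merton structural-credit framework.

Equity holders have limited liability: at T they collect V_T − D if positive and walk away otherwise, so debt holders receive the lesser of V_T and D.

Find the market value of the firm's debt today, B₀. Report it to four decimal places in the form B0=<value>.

d₁ = [ln(V₀/D) + (r + σ²/2)T] / (σ√T)
   = [ln(311.4790/138.7431) + (0.0115 + 0.5·0.1756²)·1.7958] / (0.1756·√1.7958)
   = [0.808708 + 0.048339] / 0.235317 = 3.642093
d₂ = d₁ − σ√T = 3.642093 − 0.235317 = 3.406775
N(d₁) = 0.999865,  N(d₂) = 0.999671,  e^(−rT) = 0.979560
E₀ = V₀·N(d₁) − D·e^(−rT)·N(d₂)
   = 311.4790·0.999865 − 138.7431·0.979560·0.999671 = 175.574350
B₀ = V₀ − E₀ = 311.4790 − 175.574350 = 135.904650

B0=135.9047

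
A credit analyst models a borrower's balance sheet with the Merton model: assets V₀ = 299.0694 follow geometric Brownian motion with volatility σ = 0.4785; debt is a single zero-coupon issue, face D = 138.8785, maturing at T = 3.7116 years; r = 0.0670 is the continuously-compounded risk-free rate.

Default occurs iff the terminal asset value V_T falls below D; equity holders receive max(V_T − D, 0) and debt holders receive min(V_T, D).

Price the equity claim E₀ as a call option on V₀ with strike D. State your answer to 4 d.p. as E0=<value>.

E0=201.3504

d₁ = [ln(V₀/D) + (r + σ²/2)T] / (σ√T)
   = [ln(299.0694/138.8785) + (0.0670 + 0.5·0.4785²)·3.7116] / (0.4785·√3.7116)
   = [0.767076 + 0.673585] / 0.921855 = 1.562786
d₂ = d₁ − σ√T = 1.562786 − 0.921855 = 0.640931
N(d₁) = 0.940949,  N(d₂) = 0.739216,  e^(−rT) = 0.779832
E₀ = V₀·N(d₁) − D·e^(−rT)·N(d₂)
   = 299.0694·0.940949 − 138.8785·0.779832·0.739216 = 201.350418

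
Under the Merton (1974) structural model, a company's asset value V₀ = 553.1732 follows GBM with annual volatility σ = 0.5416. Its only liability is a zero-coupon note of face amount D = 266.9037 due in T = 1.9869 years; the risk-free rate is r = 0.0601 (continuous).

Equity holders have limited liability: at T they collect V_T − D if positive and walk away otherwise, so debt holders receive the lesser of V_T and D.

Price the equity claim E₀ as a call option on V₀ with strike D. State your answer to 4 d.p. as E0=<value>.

E0=333.9990

d₁ = [ln(V₀/D) + (r + σ²/2)T] / (σ√T)
   = [ln(553.1732/266.9037) + (0.0601 + 0.5·0.5416²)·1.9869] / (0.5416·√1.9869)
   = [0.728783 + 0.410822] / 0.763425 = 1.492752
d₂ = d₁ − σ√T = 1.492752 − 0.763425 = 0.729327
N(d₁) = 0.932249,  N(d₂) = 0.767099,  e^(−rT) = 0.887441
E₀ = V₀·N(d₁) − D·e^(−rT)·N(d₂)
   = 553.1732·0.932249 − 266.9037·0.887441·0.767099 = 333.998970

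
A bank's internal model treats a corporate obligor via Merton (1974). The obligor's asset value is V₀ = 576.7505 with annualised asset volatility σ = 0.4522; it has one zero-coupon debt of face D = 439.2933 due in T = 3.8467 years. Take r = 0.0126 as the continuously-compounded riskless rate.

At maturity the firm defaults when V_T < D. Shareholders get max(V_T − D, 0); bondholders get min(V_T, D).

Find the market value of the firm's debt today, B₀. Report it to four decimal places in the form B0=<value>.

B0=316.9497

d₁ = [ln(V₀/D) + (r + σ²/2)T] / (σ√T)
   = [ln(576.7505/439.2933) + (0.0126 + 0.5·0.4522²)·3.8467] / (0.4522·√3.8467)
   = [0.272242 + 0.441764] / 0.886900 = 0.805059
d₂ = d₁ − σ√T = 0.805059 − 0.886900 = -0.081841
N(d₁) = 0.789607,  N(d₂) = 0.467386,  e^(−rT) = 0.952687
E₀ = V₀·N(d₁) − D·e^(−rT)·N(d₂)
   = 576.7505·0.789607 − 439.2933·0.952687·0.467386 = 259.800775
B₀ = V₀ − E₀ = 576.7505 − 259.800775 = 316.949725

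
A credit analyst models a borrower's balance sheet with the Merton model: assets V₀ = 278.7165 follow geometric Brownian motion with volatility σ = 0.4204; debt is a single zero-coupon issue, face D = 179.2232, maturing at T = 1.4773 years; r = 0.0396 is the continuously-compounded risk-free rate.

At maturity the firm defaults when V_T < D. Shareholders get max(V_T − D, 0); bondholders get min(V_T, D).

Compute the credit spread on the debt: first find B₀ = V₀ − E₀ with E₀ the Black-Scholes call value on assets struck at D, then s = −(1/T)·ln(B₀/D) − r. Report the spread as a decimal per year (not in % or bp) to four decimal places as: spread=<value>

d₁ = [ln(V₀/D) + (r + σ²/2)T] / (σ√T)
   = [ln(278.7165/179.2232) + (0.0396 + 0.5·0.4204²)·1.4773] / (0.4204·√1.4773)
   = [0.441563 + 0.189047] / 0.510972 = 1.234139
d₂ = d₁ − σ√T = 1.234139 − 0.510972 = 0.723167
N(d₁) = 0.891424,  N(d₂) = 0.765211,  e^(−rT) = 0.943177
E₀ = V₀·N(d₁) − D·e^(−rT)·N(d₂)
   = 278.7165·0.891424 − 179.2232·0.943177·0.765211 = 119.103952
B₀ = V₀ − E₀ = 278.7165 − 119.103952 = 159.612548
spread = −(1/T)·ln(B₀/D) − r = −(1/1.4773)·ln(159.612548/179.2232) − 0.0396 = 0.03884220

spread=0.0388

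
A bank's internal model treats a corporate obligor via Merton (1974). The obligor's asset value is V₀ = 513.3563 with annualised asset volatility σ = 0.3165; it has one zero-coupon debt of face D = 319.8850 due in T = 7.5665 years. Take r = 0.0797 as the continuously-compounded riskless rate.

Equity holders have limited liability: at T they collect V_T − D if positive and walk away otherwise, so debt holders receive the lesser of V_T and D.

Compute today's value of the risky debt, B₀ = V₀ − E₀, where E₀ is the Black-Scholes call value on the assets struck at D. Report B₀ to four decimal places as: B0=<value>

B0=162.2756

d₁ = [ln(V₀/D) + (r + σ²/2)T] / (σ√T)
   = [ln(513.3563/319.8850) + (0.0797 + 0.5·0.3165²)·7.5665] / (0.3165·√7.5665)
   = [0.473009 + 0.982027] / 0.870605 = 1.671292
d₂ = d₁ − σ√T = 1.671292 − 0.870605 = 0.800687
N(d₁) = 0.952668,  N(d₂) = 0.788343,  e^(−rT) = 0.547140
E₀ = V₀·N(d₁) − D·e^(−rT)·N(d₂)
   = 513.3563·0.952668 − 319.8850·0.547140·0.788343 = 351.080680
B₀ = V₀ − E₀ = 513.3563 − 351.080680 = 162.275620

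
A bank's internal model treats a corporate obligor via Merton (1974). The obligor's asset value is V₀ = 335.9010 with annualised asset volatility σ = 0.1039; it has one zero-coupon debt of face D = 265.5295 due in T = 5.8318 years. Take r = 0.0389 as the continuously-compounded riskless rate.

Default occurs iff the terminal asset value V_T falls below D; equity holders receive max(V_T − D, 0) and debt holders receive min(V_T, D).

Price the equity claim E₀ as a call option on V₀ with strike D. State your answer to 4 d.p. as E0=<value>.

d₁ = [ln(V₀/D) + (r + σ²/2)T] / (σ√T)
   = [ln(335.9010/265.5295) + (0.0389 + 0.5·0.1039²)·5.8318] / (0.1039·√5.8318)
   = [0.235091 + 0.258335] / 0.250909 = 1.966548
d₂ = d₁ − σ√T = 1.966548 − 0.250909 = 1.715639
N(d₁) = 0.975382,  N(d₂) = 0.956886,  e^(−rT) = 0.797035
E₀ = V₀·N(d₁) − D·e^(−rT)·N(d₂)
   = 335.9010·0.975382 − 265.5295·0.797035·0.956886 = 125.120171

E0=125.1202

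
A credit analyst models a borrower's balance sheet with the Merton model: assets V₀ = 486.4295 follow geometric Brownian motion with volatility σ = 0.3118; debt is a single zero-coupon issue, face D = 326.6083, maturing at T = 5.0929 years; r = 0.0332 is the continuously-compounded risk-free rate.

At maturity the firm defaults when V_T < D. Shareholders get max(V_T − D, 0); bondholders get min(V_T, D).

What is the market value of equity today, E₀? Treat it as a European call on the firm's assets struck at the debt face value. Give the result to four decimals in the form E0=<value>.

E0=240.1653

d₁ = [ln(V₀/D) + (r + σ²/2)T] / (σ√T)
   = [ln(486.4295/326.6083) + (0.0332 + 0.5·0.3118²)·5.0929] / (0.3118·√5.0929)
   = [0.398330 + 0.416648] / 0.703653 = 1.158211
d₂ = d₁ − σ√T = 1.158211 − 0.703653 = 0.454557
N(d₁) = 0.876611,  N(d₂) = 0.675286,  e^(−rT) = 0.844438
E₀ = V₀·N(d₁) − D·e^(−rT)·N(d₂)
   = 486.4295·0.876611 − 326.6083·0.844438·0.675286 = 240.165255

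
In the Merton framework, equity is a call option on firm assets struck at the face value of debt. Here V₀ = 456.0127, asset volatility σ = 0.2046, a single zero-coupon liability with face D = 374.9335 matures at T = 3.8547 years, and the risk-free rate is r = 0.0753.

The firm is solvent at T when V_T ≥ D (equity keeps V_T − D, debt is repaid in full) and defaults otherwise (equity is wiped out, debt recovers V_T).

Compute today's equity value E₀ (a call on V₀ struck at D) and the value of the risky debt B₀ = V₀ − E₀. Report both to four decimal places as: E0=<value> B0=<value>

d₁ = [ln(V₀/D) + (r + σ²/2)T] / (σ√T)
   = [ln(456.0127/374.9335) + (0.0753 + 0.5·0.2046²)·3.8547] / (0.2046·√3.8547)
   = [0.195772 + 0.370940] / 0.401699 = 1.410787
d₂ = d₁ − σ√T = 1.410787 − 0.401699 = 1.009088
N(d₁) = 0.920846,  N(d₂) = 0.843534,  e^(−rT) = 0.748070
E₀ = V₀·N(d₁) − D·e^(−rT)·N(d₂)
   = 456.0127·0.920846 − 374.9335·0.748070·0.843534 = 183.326250
B₀ = V₀ − E₀ = 456.0127 − 183.326250 = 272.686450

E0=183.3262 B0=272.6865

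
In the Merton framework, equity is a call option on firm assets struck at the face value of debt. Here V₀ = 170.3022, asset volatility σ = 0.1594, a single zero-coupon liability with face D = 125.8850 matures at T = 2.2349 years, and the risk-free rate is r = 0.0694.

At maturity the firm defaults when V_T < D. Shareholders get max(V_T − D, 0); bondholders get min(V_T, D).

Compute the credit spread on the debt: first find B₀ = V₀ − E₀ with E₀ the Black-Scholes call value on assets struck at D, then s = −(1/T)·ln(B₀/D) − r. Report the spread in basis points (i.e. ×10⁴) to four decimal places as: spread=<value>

spread=14.0411

d₁ = [ln(V₀/D) + (r + σ²/2)T] / (σ√T)
   = [ln(170.3022/125.8850) + (0.0694 + 0.5·0.1594²)·2.2349] / (0.1594·√2.2349)
   = [0.302206 + 0.183495] / 0.238296 = 2.038220
d₂ = d₁ − σ√T = 2.038220 − 0.238296 = 1.799924
N(d₁) = 0.979236,  N(d₂) = 0.964064,  e^(−rT) = 0.856328
E₀ = V₀·N(d₁) − D·e^(−rT)·N(d₂)
   = 170.3022·0.979236 − 125.8850·0.856328·0.964064 = 62.841124
B₀ = V₀ − E₀ = 170.3022 − 62.841124 = 107.461076
spread = −(1/T)·ln(B₀/D) − r = −(1/2.2349)·ln(107.461076/125.8850) − 0.0694 = 0.00140411
in basis points: 0.00140411 × 10⁴ = 14.0411 bp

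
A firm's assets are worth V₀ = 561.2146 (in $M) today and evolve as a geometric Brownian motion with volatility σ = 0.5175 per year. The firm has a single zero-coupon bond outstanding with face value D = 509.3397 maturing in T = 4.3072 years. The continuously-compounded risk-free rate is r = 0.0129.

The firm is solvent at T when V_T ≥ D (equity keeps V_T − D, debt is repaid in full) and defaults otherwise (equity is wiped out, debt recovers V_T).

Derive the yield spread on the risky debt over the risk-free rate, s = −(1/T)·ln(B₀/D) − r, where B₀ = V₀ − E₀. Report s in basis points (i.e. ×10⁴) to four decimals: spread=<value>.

spread=1050.8744

d₁ = [ln(V₀/D) + (r + σ²/2)T] / (σ√T)
   = [ln(561.2146/509.3397) + (0.0129 + 0.5·0.5175²)·4.3072] / (0.5175·√4.3072)
   = [0.096988 + 0.632310] / 1.074009 = 0.679043
d₂ = d₁ − σ√T = 0.679043 − 1.074009 = -0.394966
N(d₁) = 0.751445,  N(d₂) = 0.346434,  e^(−rT) = 0.945953
E₀ = V₀·N(d₁) − D·e^(−rT)·N(d₂)
   = 561.2146·0.751445 − 509.3397·0.945953·0.346434 = 254.805940
B₀ = V₀ − E₀ = 561.2146 − 254.805940 = 306.408660
spread = −(1/T)·ln(B₀/D) − r = −(1/4.3072)·ln(306.408660/509.3397) − 0.0129 = 0.10508744
in basis points: 0.10508744 × 10⁴ = 1050.8744 bp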